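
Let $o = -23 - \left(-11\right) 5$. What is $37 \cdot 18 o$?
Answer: $21312$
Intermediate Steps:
$o = 32$ ($o = -23 - -55 = -23 + 55 = 32$)
$37 \cdot 18 o = 37 \cdot 18 \cdot 32 = 666 \cdot 32 = 21312$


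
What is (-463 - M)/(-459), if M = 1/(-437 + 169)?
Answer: 811/804 ≈ 1.0087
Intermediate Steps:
M = -1/268 (M = 1/(-268) = -1/268 ≈ -0.0037313)
(-463 - M)/(-459) = (-463 - 1*(-1/268))/(-459) = (-463 + 1/268)*(-1/459) = -124083/268*(-1/459) = 811/804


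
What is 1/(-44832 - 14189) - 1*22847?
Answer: -1348452788/59021 ≈ -22847.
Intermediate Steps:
1/(-44832 - 14189) - 1*22847 = 1/(-59021) - 22847 = -1/59021 - 22847 = -1348452788/59021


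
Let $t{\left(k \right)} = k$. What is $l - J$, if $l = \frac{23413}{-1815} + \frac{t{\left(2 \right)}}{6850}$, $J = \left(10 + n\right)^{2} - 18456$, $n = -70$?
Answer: $\frac{18454055858}{1243275} \approx 14843.0$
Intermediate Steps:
$J = -14856$ ($J = \left(10 - 70\right)^{2} - 18456 = \left(-60\right)^{2} - 18456 = 3600 - 18456 = -14856$)
$l = - \frac{16037542}{1243275}$ ($l = \frac{23413}{-1815} + \frac{2}{6850} = 23413 \left(- \frac{1}{1815}\right) + 2 \cdot \frac{1}{6850} = - \frac{23413}{1815} + \frac{1}{3425} = - \frac{16037542}{1243275} \approx -12.899$)
$l - J = - \frac{16037542}{1243275} - -14856 = - \frac{16037542}{1243275} + 14856 = \frac{18454055858}{1243275}$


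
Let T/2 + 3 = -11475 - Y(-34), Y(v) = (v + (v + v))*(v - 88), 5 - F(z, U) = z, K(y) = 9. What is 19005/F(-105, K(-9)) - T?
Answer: 1056369/22 ≈ 48017.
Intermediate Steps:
F(z, U) = 5 - z
Y(v) = 3*v*(-88 + v) (Y(v) = (v + 2*v)*(-88 + v) = (3*v)*(-88 + v) = 3*v*(-88 + v))
T = -47844 (T = -6 + 2*(-11475 - 3*(-34)*(-88 - 34)) = -6 + 2*(-11475 - 3*(-34)*(-122)) = -6 + 2*(-11475 - 1*12444) = -6 + 2*(-11475 - 12444) = -6 + 2*(-23919) = -6 - 47838 = -47844)
19005/F(-105, K(-9)) - T = 19005/(5 - 1*(-105)) - 1*(-47844) = 19005/(5 + 105) + 47844 = 19005/110 + 47844 = 19005*(1/110) + 47844 = 3801/22 + 47844 = 1056369/22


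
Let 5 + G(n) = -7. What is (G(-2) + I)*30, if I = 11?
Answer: -30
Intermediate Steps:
G(n) = -12 (G(n) = -5 - 7 = -12)
(G(-2) + I)*30 = (-12 + 11)*30 = -1*30 = -30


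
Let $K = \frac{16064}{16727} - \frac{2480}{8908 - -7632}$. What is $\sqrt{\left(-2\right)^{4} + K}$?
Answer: $\frac{2 \sqrt{804203220017919}}{13833229} \approx 4.1001$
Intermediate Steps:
$K = \frac{11210780}{13833229}$ ($K = 16064 \cdot \frac{1}{16727} - \frac{2480}{8908 + 7632} = \frac{16064}{16727} - \frac{2480}{16540} = \frac{16064}{16727} - \frac{124}{827} = \frac{11210780}{13833229} \approx 0.81042$)
$\sqrt{\left(-2\right)^{4} + K} = \sqrt{\left(-2\right)^{4} + \frac{11210780}{13833229}} = \sqrt{16 + \frac{11210780}{13833229}} = \sqrt{\frac{232542444}{13833229}} = \frac{2 \sqrt{804203220017919}}{13833229}$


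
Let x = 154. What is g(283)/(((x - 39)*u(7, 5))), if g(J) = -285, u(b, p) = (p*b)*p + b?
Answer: -57/4186 ≈ -0.013617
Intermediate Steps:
u(b, p) = b + b*p**2 (u(b, p) = (b*p)*p + b = b*p**2 + b = b + b*p**2)
g(283)/(((x - 39)*u(7, 5))) = -285*1/(7*(1 + 5**2)*(154 - 39)) = -285*1/(805*(1 + 25)) = -285/(115*(7*26)) = -285/(115*182) = -285/20930 = -285*1/20930 = -57/4186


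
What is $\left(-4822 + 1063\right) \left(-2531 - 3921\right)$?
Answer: $24253068$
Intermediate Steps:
$\left(-4822 + 1063\right) \left(-2531 - 3921\right) = \left(-3759\right) \left(-6452\right) = 24253068$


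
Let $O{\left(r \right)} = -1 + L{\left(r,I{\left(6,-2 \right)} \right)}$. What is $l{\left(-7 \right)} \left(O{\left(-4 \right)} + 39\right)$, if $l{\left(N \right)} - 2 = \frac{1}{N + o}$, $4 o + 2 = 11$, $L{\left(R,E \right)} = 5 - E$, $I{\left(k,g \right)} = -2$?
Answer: $\frac{1530}{19} \approx 80.526$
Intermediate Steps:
$o = \frac{9}{4}$ ($o = - \frac{1}{2} + \frac{1}{4} \cdot 11 = - \frac{1}{2} + \frac{11}{4} = \frac{9}{4} \approx 2.25$)
$l{\left(N \right)} = 2 + \frac{1}{\frac{9}{4} + N}$ ($l{\left(N \right)} = 2 + \frac{1}{N + \frac{9}{4}} = 2 + \frac{1}{\frac{9}{4} + N}$)
$O{\left(r \right)} = 6$ ($O{\left(r \right)} = -1 + \left(5 - -2\right) = -1 + \left(5 + 2\right) = -1 + 7 = 6$)
$l{\left(-7 \right)} \left(O{\left(-4 \right)} + 39\right) = \frac{2 \left(11 + 4 \left(-7\right)\right)}{9 + 4 \left(-7\right)} \left(6 + 39\right) = \frac{2 \left(11 - 28\right)}{9 - 28} \cdot 45 = 2 \frac{1}{-19} \left(-17\right) 45 = 2 \left(- \frac{1}{19}\right) \left(-17\right) 45 = \frac{34}{19} \cdot 45 = \frac{1530}{19}$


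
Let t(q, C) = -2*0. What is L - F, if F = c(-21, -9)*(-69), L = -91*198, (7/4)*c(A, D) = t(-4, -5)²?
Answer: -18018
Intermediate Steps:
t(q, C) = 0
c(A, D) = 0 (c(A, D) = (4/7)*0² = (4/7)*0 = 0)
L = -18018
F = 0 (F = 0*(-69) = 0)
L - F = -18018 - 1*0 = -18018 + 0 = -18018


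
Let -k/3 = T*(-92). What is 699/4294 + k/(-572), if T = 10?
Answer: -2862903/614042 ≈ -4.6624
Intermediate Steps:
k = 2760 (k = -30*(-92) = -3*(-920) = 2760)
699/4294 + k/(-572) = 699/4294 + 2760/(-572) = 699*(1/4294) + 2760*(-1/572) = 699/4294 - 690/143 = -2862903/614042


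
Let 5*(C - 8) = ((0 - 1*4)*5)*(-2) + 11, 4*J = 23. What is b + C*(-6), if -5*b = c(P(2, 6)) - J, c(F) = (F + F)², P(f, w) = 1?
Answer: -2177/20 ≈ -108.85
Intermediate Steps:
c(F) = 4*F² (c(F) = (2*F)² = 4*F²)
J = 23/4 (J = (¼)*23 = 23/4 ≈ 5.7500)
C = 91/5 (C = 8 + (((0 - 1*4)*5)*(-2) + 11)/5 = 8 + (((0 - 4)*5)*(-2) + 11)/5 = 8 + (-4*5*(-2) + 11)/5 = 8 + (-20*(-2) + 11)/5 = 8 + (40 + 11)/5 = 8 + (⅕)*51 = 8 + 51/5 = 91/5 ≈ 18.200)
b = 7/20 (b = -(4*1² - 1*23/4)/5 = -(4*1 - 23/4)/5 = -(4 - 23/4)/5 = -⅕*(-7/4) = 7/20 ≈ 0.35000)
b + C*(-6) = 7/20 + (91/5)*(-6) = 7/20 - 546/5 = -2177/20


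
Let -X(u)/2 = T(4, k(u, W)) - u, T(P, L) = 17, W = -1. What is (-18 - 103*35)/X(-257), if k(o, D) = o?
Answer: 3623/548 ≈ 6.6113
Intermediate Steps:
X(u) = -34 + 2*u (X(u) = -2*(17 - u) = -34 + 2*u)
(-18 - 103*35)/X(-257) = (-18 - 103*35)/(-34 + 2*(-257)) = (-18 - 3605)/(-34 - 514) = -3623/(-548) = -3623*(-1/548) = 3623/548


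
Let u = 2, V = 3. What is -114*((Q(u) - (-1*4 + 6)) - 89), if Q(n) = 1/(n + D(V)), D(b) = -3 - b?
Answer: 20805/2 ≈ 10403.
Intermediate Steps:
Q(n) = 1/(-6 + n) (Q(n) = 1/(n + (-3 - 1*3)) = 1/(n + (-3 - 3)) = 1/(n - 6) = 1/(-6 + n))
-114*((Q(u) - (-1*4 + 6)) - 89) = -114*((1/(-6 + 2) - (-1*4 + 6)) - 89) = -114*((1/(-4) - (-4 + 6)) - 89) = -114*((-1/4 - 1*2) - 89) = -114*((-1/4 - 2) - 89) = -114*(-9/4 - 89) = -114*(-365/4) = 20805/2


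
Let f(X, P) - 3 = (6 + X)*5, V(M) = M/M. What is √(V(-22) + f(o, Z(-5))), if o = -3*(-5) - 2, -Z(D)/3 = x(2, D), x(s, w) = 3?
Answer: 3*√11 ≈ 9.9499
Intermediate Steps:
V(M) = 1
Z(D) = -9 (Z(D) = -3*3 = -9)
o = 13 (o = 15 - 2 = 13)
f(X, P) = 33 + 5*X (f(X, P) = 3 + (6 + X)*5 = 3 + (30 + 5*X) = 33 + 5*X)
√(V(-22) + f(o, Z(-5))) = √(1 + (33 + 5*13)) = √(1 + (33 + 65)) = √(1 + 98) = √99 = 3*√11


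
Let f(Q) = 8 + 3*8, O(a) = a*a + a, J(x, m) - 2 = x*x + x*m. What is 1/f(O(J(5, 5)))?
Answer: 1/32 ≈ 0.031250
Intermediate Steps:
J(x, m) = 2 + x**2 + m*x (J(x, m) = 2 + (x*x + x*m) = 2 + (x**2 + m*x) = 2 + x**2 + m*x)
O(a) = a + a**2 (O(a) = a**2 + a = a + a**2)
f(Q) = 32 (f(Q) = 8 + 24 = 32)
1/f(O(J(5, 5))) = 1/32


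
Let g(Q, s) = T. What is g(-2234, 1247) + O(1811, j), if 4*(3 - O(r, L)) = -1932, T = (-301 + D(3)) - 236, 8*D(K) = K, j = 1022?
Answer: -405/8 ≈ -50.625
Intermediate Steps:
D(K) = K/8
T = -4293/8 (T = (-301 + (⅛)*3) - 236 = (-301 + 3/8) - 236 = -2405/8 - 236 = -4293/8 ≈ -536.63)
g(Q, s) = -4293/8
O(r, L) = 486 (O(r, L) = 3 - ¼*(-1932) = 3 + 483 = 486)
g(-2234, 1247) + O(1811, j) = -4293/8 + 486 = -405/8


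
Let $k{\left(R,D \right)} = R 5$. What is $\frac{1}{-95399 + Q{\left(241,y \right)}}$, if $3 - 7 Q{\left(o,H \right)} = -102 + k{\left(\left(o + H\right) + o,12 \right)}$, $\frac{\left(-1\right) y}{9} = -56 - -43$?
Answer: $- \frac{7}{670683} \approx -1.0437 \cdot 10^{-5}$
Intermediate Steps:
$y = 117$ ($y = - 9 \left(-56 - -43\right) = - 9 \left(-56 + 43\right) = \left(-9\right) \left(-13\right) = 117$)
$k{\left(R,D \right)} = 5 R$
$Q{\left(o,H \right)} = 15 - \frac{10 o}{7} - \frac{5 H}{7}$ ($Q{\left(o,H \right)} = \frac{3}{7} - \frac{-102 + 5 \left(\left(o + H\right) + o\right)}{7} = \frac{3}{7} - \frac{-102 + 5 \left(\left(H + o\right) + o\right)}{7} = \frac{3}{7} - \frac{-102 + 5 \left(H + 2 o\right)}{7} = \frac{3}{7} - \frac{-102 + \left(5 H + 10 o\right)}{7} = \frac{3}{7} - \frac{-102 + 5 H + 10 o}{7} = \frac{3}{7} - \left(- \frac{102}{7} + \frac{5 H}{7} + \frac{10 o}{7}\right) = 15 - \frac{10 o}{7} - \frac{5 H}{7}$)
$\frac{1}{-95399 + Q{\left(241,y \right)}} = \frac{1}{-95399 - \frac{2890}{7}} = \frac{1}{- \frac{670683}{7}} = - \frac{7}{670683}$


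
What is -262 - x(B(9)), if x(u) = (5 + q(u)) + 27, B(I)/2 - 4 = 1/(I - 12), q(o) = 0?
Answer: -294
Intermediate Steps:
B(I) = 8 + 2/(-12 + I) (B(I) = 8 + 2/(I - 12) = 8 + 2/(-12 + I))
x(u) = 32 (x(u) = (5 + 0) + 27 = 5 + 27 = 32)
-262 - x(B(9)) = -262 - 1*32 = -262 - 32 = -294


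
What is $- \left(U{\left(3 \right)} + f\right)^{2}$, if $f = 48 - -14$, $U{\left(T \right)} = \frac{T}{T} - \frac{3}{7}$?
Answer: $- \frac{191844}{49} \approx -3915.2$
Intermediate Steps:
$U{\left(T \right)} = \frac{4}{7}$ ($U{\left(T \right)} = 1 - \frac{3}{7} = \frac{4}{7}$)
$f = 62$ ($f = 48 + 14 = 62$)
$- \left(U{\left(3 \right)} + f\right)^{2} = - \left(\frac{4}{7} + 62\right)^{2} = - \left(\frac{438}{7}\right)^{2} = \left(-1\right) \frac{191844}{49} = - \frac{191844}{49}$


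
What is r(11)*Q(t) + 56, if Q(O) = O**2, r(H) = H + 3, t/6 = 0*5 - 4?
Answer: 8120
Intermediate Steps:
t = -24 (t = 6*(0*5 - 4) = 6*(0 - 4) = 6*(-4) = -24)
r(H) = 3 + H
r(11)*Q(t) + 56 = (3 + 11)*(-24)**2 + 56 = 14*576 + 56 = 8064 + 56 = 8120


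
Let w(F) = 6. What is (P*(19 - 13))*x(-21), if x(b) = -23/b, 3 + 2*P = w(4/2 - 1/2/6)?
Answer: 69/7 ≈ 9.8571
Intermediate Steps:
P = 3/2 (P = -3/2 + (½)*6 = -3/2 + 3 = 3/2 ≈ 1.5000)
x(b) = -23/b
(P*(19 - 13))*x(-21) = (3*(19 - 13)/2)*(-23/(-21)) = ((3/2)*6)*(-23*(-1/21)) = 9*(23/21) = 69/7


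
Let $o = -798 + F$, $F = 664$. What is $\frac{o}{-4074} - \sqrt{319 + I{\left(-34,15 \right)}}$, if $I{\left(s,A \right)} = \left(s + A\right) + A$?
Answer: $\frac{67}{2037} - 3 \sqrt{35} \approx -17.715$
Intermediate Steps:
$I{\left(s,A \right)} = s + 2 A$ ($I{\left(s,A \right)} = \left(A + s\right) + A = s + 2 A$)
$o = -134$ ($o = -798 + 664 = -134$)
$\frac{o}{-4074} - \sqrt{319 + I{\left(-34,15 \right)}} = - \frac{134}{-4074} - \sqrt{319 + \left(-34 + 2 \cdot 15\right)} = \left(-134\right) \left(- \frac{1}{4074}\right) - \sqrt{319 + \left(-34 + 30\right)} = \frac{67}{2037} - \sqrt{319 - 4} = \frac{67}{2037} - \sqrt{315} = \frac{67}{2037} - 3 \sqrt{35}$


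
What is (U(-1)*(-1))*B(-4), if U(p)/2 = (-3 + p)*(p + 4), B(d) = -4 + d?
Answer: -192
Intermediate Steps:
U(p) = 2*(-3 + p)*(4 + p) (U(p) = 2*((-3 + p)*(p + 4)) = 2*((-3 + p)*(4 + p)) = 2*(-3 + p)*(4 + p))
(U(-1)*(-1))*B(-4) = ((-24 + 2*(-1) + 2*(-1)²)*(-1))*(-4 - 4) = ((-24 - 2 + 2*1)*(-1))*(-8) = ((-24 - 2 + 2)*(-1))*(-8) = -24*(-1)*(-8) = 24*(-8) = -192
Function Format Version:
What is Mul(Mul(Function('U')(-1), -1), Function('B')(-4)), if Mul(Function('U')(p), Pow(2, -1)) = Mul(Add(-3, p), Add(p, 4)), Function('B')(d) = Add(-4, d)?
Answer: -192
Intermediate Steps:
Function('U')(p) = Mul(2, Add(-3, p), Add(4, p)) (Function('U')(p) = Mul(2, Mul(Add(-3, p), Add(p, 4))) = Mul(2, Mul(Add(-3, p), Add(4, p))) = Mul(2, Add(-3, p), Add(4, p)))
Mul(Mul(Function('U')(-1), -1), Function('B')(-4)) = Mul(Mul(Add(-24, Mul(2, -1), Mul(2, Pow(-1, 2))), -1), Add(-4, -4)) = Mul(Mul(Add(-24, -2, Mul(2, 1)), -1), -8) = Mul(Mul(Add(-24, -2, 2), -1), -8) = Mul(Mul(-24, -1), -8) = Mul(24, -8) = -192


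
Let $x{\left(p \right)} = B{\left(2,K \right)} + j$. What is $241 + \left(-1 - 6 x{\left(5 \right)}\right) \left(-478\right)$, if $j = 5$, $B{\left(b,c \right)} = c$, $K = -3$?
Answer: $6455$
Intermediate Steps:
$x{\left(p \right)} = 2$ ($x{\left(p \right)} = -3 + 5 = 2$)
$241 + \left(-1 - 6 x{\left(5 \right)}\right) \left(-478\right) = 241 + \left(-1 - 12\right) \left(-478\right) = 241 - -6214 = 241 + 6214 = 6455$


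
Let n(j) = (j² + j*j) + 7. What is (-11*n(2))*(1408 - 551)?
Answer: -141405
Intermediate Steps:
n(j) = 7 + 2*j² (n(j) = (j² + j²) + 7 = 2*j² + 7 = 7 + 2*j²)
(-11*n(2))*(1408 - 551) = (-11*(7 + 2*2²))*(1408 - 551) = -11*(7 + 2*4)*857 = -11*(7 + 8)*857 = -11*15*857 = -165*857 = -141405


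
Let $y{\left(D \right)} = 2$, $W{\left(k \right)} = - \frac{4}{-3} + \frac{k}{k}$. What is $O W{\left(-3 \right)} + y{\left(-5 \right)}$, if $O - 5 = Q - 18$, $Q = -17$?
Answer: $-68$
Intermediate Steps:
$W{\left(k \right)} = \frac{7}{3}$ ($W{\left(k \right)} = \left(-4\right) \left(- \frac{1}{3}\right) + 1 = \frac{4}{3} + 1 = \frac{7}{3}$)
$O = -30$ ($O = 5 - 35 = -30$)
$O W{\left(-3 \right)} + y{\left(-5 \right)} = \left(-30\right) \frac{7}{3} + 2 = -70 + 2 = -68$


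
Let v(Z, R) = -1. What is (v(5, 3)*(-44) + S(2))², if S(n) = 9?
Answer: 2809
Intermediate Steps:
(v(5, 3)*(-44) + S(2))² = (-1*(-44) + 9)² = (44 + 9)² = 53² = 2809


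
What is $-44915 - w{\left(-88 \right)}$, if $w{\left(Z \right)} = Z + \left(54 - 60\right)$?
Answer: $-44821$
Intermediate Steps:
$w{\left(Z \right)} = -6 + Z$ ($w{\left(Z \right)} = Z - 6 = -6 + Z$)
$-44915 - w{\left(-88 \right)} = -44915 - \left(-6 - 88\right) = -44915 - -94 = -44915 + 94 = -44821$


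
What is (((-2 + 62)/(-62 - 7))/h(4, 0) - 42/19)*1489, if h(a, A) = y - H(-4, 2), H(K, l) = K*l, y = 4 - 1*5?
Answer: -10634438/3059 ≈ -3476.4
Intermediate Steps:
y = -1 (y = 4 - 5 = -1)
h(a, A) = 7 (h(a, A) = -1 - (-4)*2 = -1 - 1*(-8) = -1 + 8 = 7)
(((-2 + 62)/(-62 - 7))/h(4, 0) - 42/19)*1489 = (((-2 + 62)/(-62 - 7))/7 - 42/19)*1489 = ((60/(-69))*(⅐) - 42*1/19)*1489 = ((60*(-1/69))*(⅐) - 42/19)*1489 = (-20/23*⅐ - 42/19)*1489 = (-20/161 - 42/19)*1489 = -7142/3059*1489 = -10634438/3059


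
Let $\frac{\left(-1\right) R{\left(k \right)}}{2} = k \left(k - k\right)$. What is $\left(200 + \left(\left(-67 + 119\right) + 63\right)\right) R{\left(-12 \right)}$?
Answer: $0$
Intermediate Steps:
$R{\left(k \right)} = 0$ ($R{\left(k \right)} = - 2 k \left(k - k\right) = - 2 k 0 = \left(-2\right) 0 = 0$)
$\left(200 + \left(\left(-67 + 119\right) + 63\right)\right) R{\left(-12 \right)} = \left(200 + \left(\left(-67 + 119\right) + 63\right)\right) 0 = \left(200 + \left(52 + 63\right)\right) 0 = \left(200 + 115\right) 0 = 315 \cdot 0 = 0$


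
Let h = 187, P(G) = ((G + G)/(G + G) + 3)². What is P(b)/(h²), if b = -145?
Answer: 16/34969 ≈ 0.00045755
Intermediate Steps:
P(G) = 16 (P(G) = ((2*G)/((2*G)) + 3)² = ((2*G)*(1/(2*G)) + 3)² = (1 + 3)² = 4² = 16)
P(b)/(h²) = 16/(187²) = 16/34969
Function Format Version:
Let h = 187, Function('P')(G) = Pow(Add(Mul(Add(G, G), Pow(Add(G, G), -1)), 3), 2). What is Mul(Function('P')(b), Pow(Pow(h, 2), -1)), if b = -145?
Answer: Rational(16, 34969) ≈ 0.00045755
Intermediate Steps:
Function('P')(G) = 16 (Function('P')(G) = Pow(Add(Mul(Mul(2, G), Pow(Mul(2, G), -1)), 3), 2) = Pow(Add(Mul(Mul(2, G), Mul(Rational(1, 2), Pow(G, -1))), 3), 2) = Pow(Add(1, 3), 2) = Pow(4, 2) = 16)
Mul(Function('P')(b), Pow(Pow(h, 2), -1)) = Mul(16, Pow(Pow(187, 2), -1)) = Mul(16, Pow(34969, -1)) = Mul(16, Rational(1, 34969)) = Rational(16, 34969)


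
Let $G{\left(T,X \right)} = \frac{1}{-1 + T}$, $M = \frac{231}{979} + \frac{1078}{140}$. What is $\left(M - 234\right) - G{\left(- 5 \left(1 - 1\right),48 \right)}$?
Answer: $- \frac{200307}{890} \approx -225.06$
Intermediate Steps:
$M = \frac{7063}{890}$ ($M = 231 \cdot \frac{1}{979} + 1078 \cdot \frac{1}{140} = \frac{21}{89} + \frac{77}{10} = \frac{7063}{890} \approx 7.936$)
$\left(M - 234\right) - G{\left(- 5 \left(1 - 1\right),48 \right)} = \left(\frac{7063}{890} - 234\right) - \frac{1}{-1 - 5 \left(1 - 1\right)} = \left(\frac{7063}{890} - 234\right) - \frac{1}{-1 - 0} = - \frac{201197}{890} - \frac{1}{-1 + 0} = - \frac{201197}{890} - \frac{1}{-1} = - \frac{201197}{890} - -1 = - \frac{201197}{890} + 1 = - \frac{200307}{890}$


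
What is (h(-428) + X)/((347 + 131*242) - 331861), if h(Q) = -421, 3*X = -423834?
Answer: 141699/299812 ≈ 0.47263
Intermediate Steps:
X = -141278 (X = (⅓)*(-423834) = -141278)
(h(-428) + X)/((347 + 131*242) - 331861) = (-421 - 141278)/((347 + 131*242) - 331861) = -141699/((347 + 31702) - 331861) = -141699/(32049 - 331861) = -141699/(-299812) = -141699*(-1/299812) = 141699/299812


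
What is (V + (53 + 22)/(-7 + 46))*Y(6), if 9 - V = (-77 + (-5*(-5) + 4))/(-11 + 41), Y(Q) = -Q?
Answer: -4884/65 ≈ -75.138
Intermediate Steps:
V = 53/5 (V = 9 - (-77 + (-5*(-5) + 4))/(-11 + 41) = 9 - (-77 + (25 + 4))/30 = 9 - (-77 + 29)/30 = 9 - (-48)/30 = 9 - 1*(-8/5) = 9 + 8/5 = 53/5 ≈ 10.600)
(V + (53 + 22)/(-7 + 46))*Y(6) = (53/5 + (53 + 22)/(-7 + 46))*(-1*6) = (53/5 + 75/39)*(-6) = (53/5 + 75*(1/39))*(-6) = (53/5 + 25/13)*(-6) = (814/65)*(-6) = -4884/65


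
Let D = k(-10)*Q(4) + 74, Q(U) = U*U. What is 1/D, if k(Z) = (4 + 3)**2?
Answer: 1/858 ≈ 0.0011655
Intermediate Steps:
Q(U) = U**2
k(Z) = 49 (k(Z) = 7**2 = 49)
D = 858 (D = 49*4**2 + 74 = 49*16 + 74 = 784 + 74 = 858)
1/D = 1/858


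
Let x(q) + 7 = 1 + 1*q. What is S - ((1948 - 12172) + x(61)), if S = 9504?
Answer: 19673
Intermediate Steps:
x(q) = -6 + q (x(q) = -7 + (1 + 1*q) = -7 + (1 + q) = -6 + q)
S - ((1948 - 12172) + x(61)) = 9504 - ((1948 - 12172) + (-6 + 61)) = 9504 - (-10224 + 55) = 9504 - 1*(-10169) = 9504 + 10169 = 19673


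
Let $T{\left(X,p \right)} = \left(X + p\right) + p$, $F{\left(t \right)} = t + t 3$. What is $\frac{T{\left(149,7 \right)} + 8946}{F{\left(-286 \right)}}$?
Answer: $- \frac{9109}{1144} \approx -7.9624$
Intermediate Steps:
$F{\left(t \right)} = 4 t$ ($F{\left(t \right)} = t + 3 t = 4 t$)
$T{\left(X,p \right)} = X + 2 p$
$\frac{T{\left(149,7 \right)} + 8946}{F{\left(-286 \right)}} = \frac{\left(149 + 2 \cdot 7\right) + 8946}{4 \left(-286\right)} = \frac{\left(149 + 14\right) + 8946}{-1144} = \left(163 + 8946\right) \left(- \frac{1}{1144}\right) = 9109 \left(- \frac{1}{1144}\right) = - \frac{9109}{1144}$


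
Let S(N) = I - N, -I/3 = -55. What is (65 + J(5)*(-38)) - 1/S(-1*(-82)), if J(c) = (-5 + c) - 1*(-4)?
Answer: -7222/83 ≈ -87.012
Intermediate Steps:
J(c) = -1 + c (J(c) = (-5 + c) + 4 = -1 + c)
I = 165 (I = -3*(-55) = 165)
S(N) = 165 - N
(65 + J(5)*(-38)) - 1/S(-1*(-82)) = (65 + (-1 + 5)*(-38)) - 1/(165 - (-1)*(-82)) = (65 + 4*(-38)) - 1/(165 - 1*82) = (65 - 152) - 1/(165 - 82) = -87 - 1/83 = -7222/83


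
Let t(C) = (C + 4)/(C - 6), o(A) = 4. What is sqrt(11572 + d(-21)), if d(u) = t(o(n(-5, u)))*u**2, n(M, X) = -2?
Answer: 4*sqrt(613) ≈ 99.035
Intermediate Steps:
t(C) = (4 + C)/(-6 + C)
d(u) = -4*u**2 (d(u) = ((4 + 4)/(-6 + 4))*u**2 = (8/(-2))*u**2 = (-1/2*8)*u**2 = -4*u**2)
sqrt(11572 + d(-21)) = sqrt(11572 - 4*(-21)**2) = sqrt(11572 - 4*441) = sqrt(11572 - 1764) = sqrt(9808) = 4*sqrt(613)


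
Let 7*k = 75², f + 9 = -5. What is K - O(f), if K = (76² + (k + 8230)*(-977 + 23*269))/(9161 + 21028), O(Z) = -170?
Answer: 121806564/70441 ≈ 1729.2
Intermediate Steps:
f = -14 (f = -9 - 5 = -14)
k = 5625/7 (k = (⅐)*75² = (⅐)*5625 = 5625/7 ≈ 803.57)
K = 109831594/70441 (K = (76² + (5625/7 + 8230)*(-977 + 23*269))/(9161 + 21028) = (5776 + 63235*(-977 + 6187)/7)/30189 = (5776 + (63235/7)*5210)*(1/30189) = (5776 + 329454350/7)*(1/30189) = (329494782/7)*(1/30189) = 109831594/70441 ≈ 1559.2)
K - O(f) = 109831594/70441 - 1*(-170) = 109831594/70441 + 170 = 121806564/70441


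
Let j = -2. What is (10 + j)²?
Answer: 64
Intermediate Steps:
(10 + j)² = (10 - 2)² = 8² = 64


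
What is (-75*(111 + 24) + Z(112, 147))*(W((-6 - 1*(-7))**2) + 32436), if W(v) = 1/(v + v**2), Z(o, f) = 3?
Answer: -328322253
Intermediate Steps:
(-75*(111 + 24) + Z(112, 147))*(W((-6 - 1*(-7))**2) + 32436) = (-75*(111 + 24) + 3)*(1/(((-6 - 1*(-7))**2)*(1 + (-6 - 1*(-7))**2)) + 32436) = (-75*135 + 3)*(1/(((-6 + 7)**2)*(1 + (-6 + 7)**2)) + 32436) = (-10125 + 3)*(1/((1**2)*(1 + 1**2)) + 32436) = -10122*(1/(1*(1 + 1)) + 32436) = -10122*(1/2 + 32436) = -10122*64873/2 = -328322253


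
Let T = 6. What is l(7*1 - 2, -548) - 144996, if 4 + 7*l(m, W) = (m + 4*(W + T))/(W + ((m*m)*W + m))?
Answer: -14456301005/99701 ≈ -1.4500e+5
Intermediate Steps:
l(m, W) = -4/7 + (24 + m + 4*W)/(7*(W + m + W*m**2)) (l(m, W) = -4/7 + ((m + 4*(W + 6))/(W + ((m*m)*W + m)))/7 = -4/7 + ((m + 4*(6 + W))/(W + (m**2*W + m)))/7 = -4/7 + ((m + (24 + 4*W))/(W + (W*m**2 + m)))/7 = -4/7 + ((24 + m + 4*W)/(W + (m + W*m**2)))/7 = -4/7 + ((24 + m + 4*W)/(W + m + W*m**2))/7 = -4/7 + (24 + m + 4*W)/(7*(W + m + W*m**2)))
l(7*1 - 2, -548) - 144996 = (24 - 3*(7*1 - 2) - 4*(-548)*(7*1 - 2)**2)/(7*(-548 + (7*1 - 2) - 548*(7*1 - 2)**2)) - 144996 = (24 - 3*(7 - 2) - 4*(-548)*(7 - 2)**2)/(7*(-548 + (7 - 2) - 548*(7 - 2)**2)) - 144996 = (24 - 3*5 - 4*(-548)*5**2)/(7*(-548 + 5 - 548*5**2)) - 144996 = (24 - 15 - 4*(-548)*25)/(7*(-548 + 5 - 548*25)) - 144996 = (24 - 15 + 54800)/(7*(-548 + 5 - 13700)) - 144996 = (1/7)*54809/(-14243) - 144996 = (1/7)*(-1/14243)*54809 - 144996 = -54809/99701 - 144996 = -14456301005/99701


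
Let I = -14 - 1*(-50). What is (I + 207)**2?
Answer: 59049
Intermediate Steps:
I = 36 (I = -14 + 50 = 36)
(I + 207)**2 = (36 + 207)**2 = 243**2 = 59049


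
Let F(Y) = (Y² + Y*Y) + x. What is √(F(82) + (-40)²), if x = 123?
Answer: √15171 ≈ 123.17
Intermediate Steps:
F(Y) = 123 + 2*Y² (F(Y) = (Y² + Y*Y) + 123 = (Y² + Y²) + 123 = 2*Y² + 123 = 123 + 2*Y²)
√(F(82) + (-40)²) = √((123 + 2*82²) + (-40)²) = √((123 + 2*6724) + 1600) = √((123 + 13448) + 1600) = √(13571 + 1600) = √15171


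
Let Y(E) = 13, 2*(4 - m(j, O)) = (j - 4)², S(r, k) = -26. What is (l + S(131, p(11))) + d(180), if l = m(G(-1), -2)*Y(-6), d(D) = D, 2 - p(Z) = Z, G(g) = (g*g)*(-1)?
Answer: 87/2 ≈ 43.500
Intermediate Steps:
G(g) = -g² (G(g) = g²*(-1) = -g²)
p(Z) = 2 - Z
m(j, O) = 4 - (-4 + j)²/2 (m(j, O) = 4 - (j - 4)²/2 = 4 - (-4 + j)²/2)
l = -221/2 (l = (4 - (-4 - 1*(-1)²)²/2)*13 = (4 - (-4 - 1*1)²/2)*13 = (4 - (-4 - 1)²/2)*13 = (4 - ½*(-5)²)*13 = (4 - ½*25)*13 = (4 - 25/2)*13 = -17/2*13 = -221/2 ≈ -110.50)
(l + S(131, p(11))) + d(180) = (-221/2 - 26) + 180 = -273/2 + 180 = 87/2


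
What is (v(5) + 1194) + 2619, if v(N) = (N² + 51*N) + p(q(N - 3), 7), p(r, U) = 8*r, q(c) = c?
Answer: 4109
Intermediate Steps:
v(N) = -24 + N² + 59*N (v(N) = (N² + 51*N) + 8*(N - 3) = (N² + 51*N) + 8*(-3 + N) = (N² + 51*N) + (-24 + 8*N) = -24 + N² + 59*N)
(v(5) + 1194) + 2619 = ((-24 + 5² + 59*5) + 1194) + 2619 = ((-24 + 25 + 295) + 1194) + 2619 = (296 + 1194) + 2619 = 1490 + 2619 = 4109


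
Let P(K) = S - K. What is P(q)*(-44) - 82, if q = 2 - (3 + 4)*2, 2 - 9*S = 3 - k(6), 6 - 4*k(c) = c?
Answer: -5446/9 ≈ -605.11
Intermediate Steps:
k(c) = 3/2 - c/4
S = -⅑ (S = 2/9 - (3 - (3/2 - ¼*6))/9 = 2/9 - (3 - (3/2 - 3/2))/9 = 2/9 - (3 - 1*0)/9 = 2/9 - (3 + 0)/9 = 2/9 - ⅑*3 = 2/9 - ⅓ = -⅑ ≈ -0.11111)
q = -12 (q = 2 - 7*2 = 2 - 1*14 = 2 - 14 = -12)
P(K) = -⅑ - K
P(q)*(-44) - 82 = (-⅑ - 1*(-12))*(-44) - 82 = (-⅑ + 12)*(-44) - 82 = (107/9)*(-44) - 82 = -4708/9 - 82 = -5446/9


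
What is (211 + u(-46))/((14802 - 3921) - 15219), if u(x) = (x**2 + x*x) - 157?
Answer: -2143/2169 ≈ -0.98801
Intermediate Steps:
u(x) = -157 + 2*x**2 (u(x) = (x**2 + x**2) - 157 = 2*x**2 - 157 = -157 + 2*x**2)
(211 + u(-46))/((14802 - 3921) - 15219) = (211 + (-157 + 2*(-46)**2))/((14802 - 3921) - 15219) = (211 + (-157 + 2*2116))/(10881 - 15219) = (211 + (-157 + 4232))/(-4338) = (211 + 4075)*(-1/4338) = 4286*(-1/4338) = -2143/2169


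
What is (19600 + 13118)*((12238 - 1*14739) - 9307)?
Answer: -386334144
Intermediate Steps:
(19600 + 13118)*((12238 - 1*14739) - 9307) = 32718*((12238 - 14739) - 9307) = 32718*(-2501 - 9307) = 32718*(-11808) = -386334144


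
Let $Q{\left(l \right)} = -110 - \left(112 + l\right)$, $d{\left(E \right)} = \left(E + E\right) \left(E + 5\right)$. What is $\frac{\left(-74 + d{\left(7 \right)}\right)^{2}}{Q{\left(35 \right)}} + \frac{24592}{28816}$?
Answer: $- \frac{15518627}{462857} \approx -33.528$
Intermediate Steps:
$d{\left(E \right)} = 2 E \left(5 + E\right)$
$Q{\left(l \right)} = -222 - l$
$\frac{\left(-74 + d{\left(7 \right)}\right)^{2}}{Q{\left(35 \right)}} + \frac{24592}{28816} = \frac{\left(-74 + 2 \cdot 7 \left(5 + 7\right)\right)^{2}}{-222 - 35} + \frac{24592}{28816} = \frac{\left(-74 + 2 \cdot 7 \cdot 12\right)^{2}}{-222 - 35} + 24592 \cdot \frac{1}{28816} = \frac{\left(-74 + 168\right)^{2}}{-257} + \frac{1537}{1801} = 94^{2} \left(- \frac{1}{257}\right) + \frac{1537}{1801} = 8836 \left(- \frac{1}{257}\right) + \frac{1537}{1801} = - \frac{8836}{257} + \frac{1537}{1801} = - \frac{15518627}{462857}$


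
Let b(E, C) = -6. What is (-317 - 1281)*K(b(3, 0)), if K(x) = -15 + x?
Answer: 33558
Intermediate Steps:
(-317 - 1281)*K(b(3, 0)) = (-317 - 1281)*(-15 - 6) = -1598*(-21) = 33558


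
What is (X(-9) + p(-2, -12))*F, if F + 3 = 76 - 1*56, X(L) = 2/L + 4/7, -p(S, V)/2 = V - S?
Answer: 21794/63 ≈ 345.94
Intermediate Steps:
p(S, V) = -2*V + 2*S (p(S, V) = -2*(V - S) = -2*V + 2*S)
X(L) = 4/7 + 2/L (X(L) = 2/L + 4*(1/7) = 2/L + 4/7 = 4/7 + 2/L)
F = 17 (F = -3 + (76 - 1*56) = -3 + (76 - 56) = -3 + 20 = 17)
(X(-9) + p(-2, -12))*F = ((4/7 + 2/(-9)) + (-2*(-12) + 2*(-2)))*17 = ((4/7 + 2*(-1/9)) + (24 - 4))*17 = ((4/7 - 2/9) + 20)*17 = (22/63 + 20)*17 = (1282/63)*17 = 21794/63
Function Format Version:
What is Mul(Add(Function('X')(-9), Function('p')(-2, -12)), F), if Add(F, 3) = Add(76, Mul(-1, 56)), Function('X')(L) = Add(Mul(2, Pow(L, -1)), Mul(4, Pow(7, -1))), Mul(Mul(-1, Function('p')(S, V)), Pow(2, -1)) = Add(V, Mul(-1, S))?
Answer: Rational(21794, 63) ≈ 345.94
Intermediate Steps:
Function('p')(S, V) = Add(Mul(-2, V), Mul(2, S)) (Function('p')(S, V) = Mul(-2, Add(V, Mul(-1, S))) = Add(Mul(-2, V), Mul(2, S)))
Function('X')(L) = Add(Rational(4, 7), Mul(2, Pow(L, -1))) (Function('X')(L) = Add(Mul(2, Pow(L, -1)), Mul(4, Rational(1, 7))) = Add(Mul(2, Pow(L, -1)), Rational(4, 7)) = Add(Rational(4, 7), Mul(2, Pow(L, -1))))
F = 17 (F = Add(-3, Add(76, Mul(-1, 56))) = Add(-3, Add(76, -56)) = Add(-3, 20) = 17)
Mul(Add(Function('X')(-9), Function('p')(-2, -12)), F) = Mul(Add(Add(Rational(4, 7), Mul(2, Pow(-9, -1))), Add(Mul(-2, -12), Mul(2, -2))), 17) = Mul(Add(Add(Rational(4, 7), Mul(2, Rational(-1, 9))), Add(24, -4)), 17) = Mul(Add(Add(Rational(4, 7), Rational(-2, 9)), 20), 17) = Mul(Add(Rational(22, 63), 20), 17) = Mul(Rational(1282, 63), 17) = Rational(21794, 63)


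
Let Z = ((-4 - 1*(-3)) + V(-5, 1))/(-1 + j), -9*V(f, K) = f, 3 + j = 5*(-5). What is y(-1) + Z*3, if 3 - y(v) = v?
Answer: 352/87 ≈ 4.0460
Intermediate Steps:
j = -28 (j = -3 + 5*(-5) = -3 - 25 = -28)
V(f, K) = -f/9
y(v) = 3 - v
Z = 4/261 (Z = ((-4 - 1*(-3)) - ⅑*(-5))/(-1 - 28) = ((-4 + 3) + 5/9)/(-29) = (-1 + 5/9)*(-1/29) = -4/9*(-1/29) = 4/261 ≈ 0.015326)
y(-1) + Z*3 = (3 - 1*(-1)) + (4/261)*3 = (3 + 1) + 4/87 = 4 + 4/87 = 352/87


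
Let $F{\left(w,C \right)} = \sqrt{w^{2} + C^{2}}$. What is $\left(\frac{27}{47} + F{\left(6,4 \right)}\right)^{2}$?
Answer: $\frac{115597}{2209} + \frac{108 \sqrt{13}}{47} \approx 60.615$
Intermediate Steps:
$F{\left(w,C \right)} = \sqrt{C^{2} + w^{2}}$
$\left(\frac{27}{47} + F{\left(6,4 \right)}\right)^{2} = \left(\frac{27}{47} + \sqrt{4^{2} + 6^{2}}\right)^{2} = \left(27 \cdot \frac{1}{47} + \sqrt{16 + 36}\right)^{2} = \left(\frac{27}{47} + \sqrt{52}\right)^{2} = \left(\frac{27}{47} + 2 \sqrt{13}\right)^{2}$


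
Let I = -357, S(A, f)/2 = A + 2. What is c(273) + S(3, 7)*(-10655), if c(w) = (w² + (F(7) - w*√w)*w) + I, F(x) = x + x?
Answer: -28556 - 74529*√273 ≈ -1.2600e+6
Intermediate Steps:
S(A, f) = 4 + 2*A (S(A, f) = 2*(A + 2) = 2*(2 + A) = 4 + 2*A)
F(x) = 2*x
c(w) = -357 + w² + w*(14 - w^(3/2)) (c(w) = (w² + (2*7 - w*√w)*w) - 357 = (w² + (14 - w^(3/2))*w) - 357 = (w² + w*(14 - w^(3/2))) - 357 = -357 + w² + w*(14 - w^(3/2)))
c(273) + S(3, 7)*(-10655) = (-357 + 273² - 273^(5/2) + 14*273) + (4 + 2*3)*(-10655) = (-357 + 74529 - 74529*√273 + 3822) + (4 + 6)*(-10655) = (-357 + 74529 - 74529*√273 + 3822) + 10*(-10655) = (77994 - 74529*√273) - 106550 = -28556 - 74529*√273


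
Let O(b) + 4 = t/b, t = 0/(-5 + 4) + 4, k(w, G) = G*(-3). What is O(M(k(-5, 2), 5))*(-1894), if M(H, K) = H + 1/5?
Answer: 257584/29 ≈ 8882.2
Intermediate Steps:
k(w, G) = -3*G
t = 4 (t = 0/(-1) + 4 = -1*0 + 4 = 0 + 4 = 4)
M(H, K) = ⅕ + H (M(H, K) = H + ⅕ = ⅕ + H)
O(b) = -4 + 4/b
O(M(k(-5, 2), 5))*(-1894) = (-4 + 4/(⅕ - 3*2))*(-1894) = (-4 + 4/(⅕ - 6))*(-1894) = (-4 + 4/(-29/5))*(-1894) = (-4 + 4*(-5/29))*(-1894) = (-4 - 20/29)*(-1894) = -136/29*(-1894) = 257584/29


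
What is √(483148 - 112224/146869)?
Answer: 2*√2605432244751043/146869 ≈ 695.09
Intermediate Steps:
√(483148 - 112224/146869) = √(70959351388/146869) = 2*√2605432244751043/146869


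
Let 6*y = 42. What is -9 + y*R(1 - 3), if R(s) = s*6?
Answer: -93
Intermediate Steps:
y = 7 (y = (1/6)*42 = 7)
R(s) = 6*s
-9 + y*R(1 - 3) = -9 + 7*(6*(1 - 3)) = -9 + 7*(6*(-2)) = -9 + 7*(-12) = -9 - 84 = -93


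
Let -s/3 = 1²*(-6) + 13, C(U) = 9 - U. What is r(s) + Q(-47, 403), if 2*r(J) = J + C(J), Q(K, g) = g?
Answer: 815/2 ≈ 407.50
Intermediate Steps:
s = -21 (s = -3*(1²*(-6) + 13) = -3*(1*(-6) + 13) = -3*(-6 + 13) = -3*7 = -21)
r(J) = 9/2 (r(J) = (J + (9 - J))/2 = (½)*9 = 9/2)
r(s) + Q(-47, 403) = 9/2 + 403 = 815/2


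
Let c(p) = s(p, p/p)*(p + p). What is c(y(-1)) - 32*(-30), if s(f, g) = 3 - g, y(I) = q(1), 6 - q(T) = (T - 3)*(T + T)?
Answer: 1000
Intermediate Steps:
q(T) = 6 - 2*T*(-3 + T) (q(T) = 6 - (T - 3)*(T + T) = 6 - (-3 + T)*2*T = 6 - 2*T*(-3 + T))
y(I) = 10 (y(I) = 6 - 2*1² + 6*1 = 6 - 2*1 + 6 = 6 - 2 + 6 = 10)
c(p) = 4*p (c(p) = (3 - p/p)*(p + p) = (3 - 1*1)*(2*p) = (3 - 1)*(2*p) = 2*(2*p) = 4*p)
c(y(-1)) - 32*(-30) = 4*10 - 32*(-30) = 40 + 960 = 1000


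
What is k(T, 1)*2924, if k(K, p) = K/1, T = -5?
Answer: -14620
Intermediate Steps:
k(K, p) = K (k(K, p) = K*1 = K)
k(T, 1)*2924 = -5*2924 = -14620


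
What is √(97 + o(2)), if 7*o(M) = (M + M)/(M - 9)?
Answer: √4749/7 ≈ 9.8447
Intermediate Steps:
o(M) = 2*M/(7*(-9 + M)) (o(M) = ((M + M)/(M - 9))/7 = ((2*M)/(-9 + M))/7 = (2*M/(-9 + M))/7 = 2*M/(7*(-9 + M)))
√(97 + o(2)) = √(97 + (2/7)*2/(-9 + 2)) = √(97 + (2/7)*2/(-7)) = √(97 + (2/7)*2*(-⅐)) = √(97 - 4/49) = √(4749/49) = √4749/7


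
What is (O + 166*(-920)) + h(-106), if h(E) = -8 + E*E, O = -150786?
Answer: -292278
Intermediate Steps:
h(E) = -8 + E**2
(O + 166*(-920)) + h(-106) = (-150786 + 166*(-920)) + (-8 + (-106)**2) = (-150786 - 152720) + (-8 + 11236) = -303506 + 11228 = -292278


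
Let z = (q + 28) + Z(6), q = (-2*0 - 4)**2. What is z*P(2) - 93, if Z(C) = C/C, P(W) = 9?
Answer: 312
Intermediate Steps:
q = 16 (q = (0 - 4)**2 = (-4)**2 = 16)
Z(C) = 1
z = 45 (z = (16 + 28) + 1 = 44 + 1 = 45)
z*P(2) - 93 = 45*9 - 93 = 405 - 93 = 312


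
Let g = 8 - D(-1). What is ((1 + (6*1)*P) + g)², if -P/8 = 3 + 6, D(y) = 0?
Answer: 178929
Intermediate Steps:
P = -72 (P = -8*(3 + 6) = -8*9 = -72)
g = 8 (g = 8 - 1*0 = 8 + 0 = 8)
((1 + (6*1)*P) + g)² = ((1 + (6*1)*(-72)) + 8)² = ((1 + 6*(-72)) + 8)² = ((1 - 432) + 8)² = (-431 + 8)² = (-423)² = 178929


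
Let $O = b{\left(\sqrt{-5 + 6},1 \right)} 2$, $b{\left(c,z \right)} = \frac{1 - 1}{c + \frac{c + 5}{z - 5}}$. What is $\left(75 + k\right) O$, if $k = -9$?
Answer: $0$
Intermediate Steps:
$b{\left(c,z \right)} = 0$ ($b{\left(c,z \right)} = \frac{0}{c + \frac{5 + c}{-5 + z}} = 0$)
$O = 0$ ($O = 0 \cdot 2 = 0$)
$\left(75 + k\right) O = \left(75 - 9\right) 0 = 66 \cdot 0 = 0$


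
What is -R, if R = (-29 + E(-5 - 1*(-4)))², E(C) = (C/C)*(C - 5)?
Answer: -1225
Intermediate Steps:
E(C) = -5 + C (E(C) = 1*(-5 + C) = -5 + C)
R = 1225 (R = (-29 + (-5 + (-5 - 1*(-4))))² = (-29 + (-5 + (-5 + 4)))² = (-29 + (-5 - 1))² = (-29 - 6)² = (-35)² = 1225)
-R = -1*1225 = -1225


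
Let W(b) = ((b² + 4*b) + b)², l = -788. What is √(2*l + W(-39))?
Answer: 10*√17567 ≈ 1325.4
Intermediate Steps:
W(b) = (b² + 5*b)²
√(2*l + W(-39)) = √(2*(-788) + (-39)²*(5 - 39)²) = √(-1576 + 1521*(-34)²) = √(-1576 + 1521*1156) = √(-1576 + 1758276) = √1756700 = 10*√17567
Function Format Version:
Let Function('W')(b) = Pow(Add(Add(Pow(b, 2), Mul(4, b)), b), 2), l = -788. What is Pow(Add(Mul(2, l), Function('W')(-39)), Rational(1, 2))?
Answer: Mul(10, Pow(17567, Rational(1, 2))) ≈ 1325.4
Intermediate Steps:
Function('W')(b) = Pow(Add(Pow(b, 2), Mul(5, b)), 2)
Pow(Add(Mul(2, l), Function('W')(-39)), Rational(1, 2)) = Pow(Add(Mul(2, -788), Mul(Pow(-39, 2), Pow(Add(5, -39), 2))), Rational(1, 2)) = Pow(Add(-1576, Mul(1521, Pow(-34, 2))), Rational(1, 2)) = Pow(Add(-1576, Mul(1521, 1156)), Rational(1, 2)) = Pow(Add(-1576, 1758276), Rational(1, 2)) = Pow(1756700, Rational(1, 2)) = Mul(10, Pow(17567, Rational(1, 2)))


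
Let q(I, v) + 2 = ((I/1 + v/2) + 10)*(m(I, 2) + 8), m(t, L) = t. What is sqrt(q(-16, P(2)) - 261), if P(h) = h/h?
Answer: I*sqrt(219) ≈ 14.799*I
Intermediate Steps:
P(h) = 1
q(I, v) = -2 + (8 + I)*(10 + I + v/2) (q(I, v) = -2 + ((I/1 + v/2) + 10)*(I + 8) = -2 + ((I*1 + v*(1/2)) + 10)*(8 + I) = -2 + ((I + v/2) + 10)*(8 + I) = -2 + (10 + I + v/2)*(8 + I) = -2 + (8 + I)*(10 + I + v/2))
sqrt(q(-16, P(2)) - 261) = sqrt((78 + (-16)**2 + 4*1 + 18*(-16) + (1/2)*(-16)*1) - 261) = sqrt((78 + 256 + 4 - 288 - 8) - 261) = sqrt(42 - 261) = sqrt(-219) = I*sqrt(219)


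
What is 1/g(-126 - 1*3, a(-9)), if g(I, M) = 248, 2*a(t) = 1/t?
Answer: 1/248 ≈ 0.0040323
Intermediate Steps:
a(t) = 1/(2*t)
1/g(-126 - 1*3, a(-9)) = 1/248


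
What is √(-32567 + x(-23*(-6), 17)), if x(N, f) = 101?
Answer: I*√32466 ≈ 180.18*I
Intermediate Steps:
√(-32567 + x(-23*(-6), 17)) = √(-32567 + 101) = √(-32466) = I*√32466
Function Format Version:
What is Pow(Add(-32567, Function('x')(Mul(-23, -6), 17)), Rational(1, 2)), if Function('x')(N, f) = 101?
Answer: Mul(I, Pow(32466, Rational(1, 2))) ≈ Mul(180.18, I)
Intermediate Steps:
Pow(Add(-32567, Function('x')(Mul(-23, -6), 17)), Rational(1, 2)) = Pow(Add(-32567, 101), Rational(1, 2)) = Pow(-32466, Rational(1, 2)) = Mul(I, Pow(32466, Rational(1, 2)))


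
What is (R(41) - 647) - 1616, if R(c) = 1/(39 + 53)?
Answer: -208195/92 ≈ -2263.0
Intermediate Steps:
R(c) = 1/92
(R(41) - 647) - 1616 = (1/92 - 647) - 1616 = -59523/92 - 1616 = -208195/92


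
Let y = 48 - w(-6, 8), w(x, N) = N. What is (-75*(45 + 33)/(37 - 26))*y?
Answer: -234000/11 ≈ -21273.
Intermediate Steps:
y = 40 (y = 48 - 1*8 = 48 - 8 = 40)
(-75*(45 + 33)/(37 - 26))*y = -75*(45 + 33)/(37 - 26)*40 = -5850/11*40 = -234000/11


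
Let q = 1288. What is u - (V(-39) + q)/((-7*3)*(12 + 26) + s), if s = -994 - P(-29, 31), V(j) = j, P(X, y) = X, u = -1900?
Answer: -3348451/1763 ≈ -1899.3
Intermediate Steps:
s = -965 (s = -994 - 1*(-29) = -994 + 29 = -965)
u - (V(-39) + q)/((-7*3)*(12 + 26) + s) = -1900 - (-39 + 1288)/((-7*3)*(12 + 26) - 965) = -1900 - 1249/(-21*38 - 965) = -1900 - 1249/(-798 - 965) = -1900 - 1249/(-1763) = -1900 - 1249*(-1)/1763 = -1900 - 1*(-1249/1763) = -1900 + 1249/1763 = -3348451/1763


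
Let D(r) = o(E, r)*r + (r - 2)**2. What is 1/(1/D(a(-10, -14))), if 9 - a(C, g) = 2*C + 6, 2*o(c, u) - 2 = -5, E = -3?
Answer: 813/2 ≈ 406.50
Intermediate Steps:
o(c, u) = -3/2 (o(c, u) = 1 + (1/2)*(-5) = 1 - 5/2 = -3/2)
a(C, g) = 3 - 2*C (a(C, g) = 9 - (2*C + 6) = 9 - (6 + 2*C) = 9 + (-6 - 2*C) = 3 - 2*C)
D(r) = (-2 + r)**2 - 3*r/2 (D(r) = -3*r/2 + (r - 2)**2 = -3*r/2 + (-2 + r)**2 = (-2 + r)**2 - 3*r/2)
1/(1/D(a(-10, -14))) = 1/(1/(4 + (3 - 2*(-10))**2 - 11*(3 - 2*(-10))/2)) = 1/(1/(4 + (3 + 20)**2 - 11*(3 + 20)/2)) = 1/(1/(4 + 23**2 - 11/2*23)) = 1/(1/(4 + 529 - 253/2)) = 1/(1/(813/2)) = 1/(2/813) = 813/2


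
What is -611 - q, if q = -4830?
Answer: 4219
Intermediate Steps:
-611 - q = -611 - 1*(-4830) = -611 + 4830 = 4219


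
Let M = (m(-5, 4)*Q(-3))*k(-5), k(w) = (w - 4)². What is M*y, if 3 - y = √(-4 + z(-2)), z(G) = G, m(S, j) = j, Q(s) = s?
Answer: -2916 + 972*I*√6 ≈ -2916.0 + 2380.9*I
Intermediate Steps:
k(w) = (-4 + w)²
M = -972 (M = (4*(-3))*(-4 - 5)² = -12*(-9)² = -12*81 = -972)
y = 3 - I*√6 (y = 3 - √(-4 - 2) = 3 - √(-6) = 3 - I*√6 ≈ 3.0 - 2.4495*I)
M*y = -972*(3 - I*√6) = -2916 + 972*I*√6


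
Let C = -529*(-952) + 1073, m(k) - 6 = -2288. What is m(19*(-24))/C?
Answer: -2282/504681 ≈ -0.0045217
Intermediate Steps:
m(k) = -2282 (m(k) = 6 - 2288 = -2282)
C = 504681 (C = 503608 + 1073 = 504681)
m(19*(-24))/C = -2282/504681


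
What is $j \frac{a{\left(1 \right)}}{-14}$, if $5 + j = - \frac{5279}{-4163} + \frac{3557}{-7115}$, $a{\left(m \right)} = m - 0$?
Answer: $\frac{17906633}{59239490} \approx 0.30228$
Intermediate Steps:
$a{\left(m \right)} = m$ ($a{\left(m \right)} = m + 0 = m$)
$j = - \frac{125346431}{29619745}$ ($j = -5 + \left(- \frac{5279}{-4163} + \frac{3557}{-7115}\right) = -5 + \left(\left(-5279\right) \left(- \frac{1}{4163}\right) + 3557 \left(- \frac{1}{7115}\right)\right) = -5 + \left(\frac{5279}{4163} - \frac{3557}{7115}\right) = -5 + \frac{22752294}{29619745} = - \frac{125346431}{29619745} \approx -4.2319$)
$j \frac{a{\left(1 \right)}}{-14} = - \frac{125346431 \cdot 1 \frac{1}{-14}}{29619745} = - \frac{125346431 \cdot 1 \left(- \frac{1}{14}\right)}{29619745} = \left(- \frac{125346431}{29619745}\right) \left(- \frac{1}{14}\right) = \frac{17906633}{59239490}$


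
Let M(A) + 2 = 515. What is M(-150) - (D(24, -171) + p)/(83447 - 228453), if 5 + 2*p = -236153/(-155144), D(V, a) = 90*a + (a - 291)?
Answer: 23076808721521/44993621728 ≈ 512.89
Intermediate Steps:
M(A) = 513 (M(A) = -2 + 515 = 513)
D(V, a) = -291 + 91*a (D(V, a) = 90*a + (-291 + a) = -291 + 91*a)
p = -539567/310288 (p = -5/2 + (-236153/(-155144))/2 = -5/2 + (-236153*(-1/155144))/2 = -5/2 + (½)*(236153/155144) = -5/2 + 236153/310288 = -539567/310288 ≈ -1.7389)
M(-150) - (D(24, -171) + p)/(83447 - 228453) = 513 - ((-291 + 91*(-171)) - 539567/310288)/(83447 - 228453) = 513 - ((-291 - 15561) - 539567/310288)/(-145006) = 513 - (-15852 - 539567/310288)*(-1)/145006 = 513 - (-4919224943)*(-1)/(310288*145006) = 513 - 1*4919224943/44993621728 = 513 - 4919224943/44993621728 = 23076808721521/44993621728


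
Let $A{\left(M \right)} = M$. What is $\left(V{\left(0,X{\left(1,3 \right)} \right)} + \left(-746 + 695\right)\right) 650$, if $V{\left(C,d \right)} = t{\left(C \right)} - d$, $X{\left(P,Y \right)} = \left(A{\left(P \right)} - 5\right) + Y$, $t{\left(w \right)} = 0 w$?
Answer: $-32500$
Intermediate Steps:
$t{\left(w \right)} = 0$
$X{\left(P,Y \right)} = -5 + P + Y$ ($X{\left(P,Y \right)} = \left(P - 5\right) + Y = \left(-5 + P\right) + Y = -5 + P + Y$)
$V{\left(C,d \right)} = - d$ ($V{\left(C,d \right)} = 0 - d = - d$)
$\left(V{\left(0,X{\left(1,3 \right)} \right)} + \left(-746 + 695\right)\right) 650 = \left(- (-5 + 1 + 3) + \left(-746 + 695\right)\right) 650 = \left(\left(-1\right) \left(-1\right) - 51\right) 650 = \left(1 - 51\right) 650 = \left(-50\right) 650 = -32500$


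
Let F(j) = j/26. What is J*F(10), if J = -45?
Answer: -225/13 ≈ -17.308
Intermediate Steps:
F(j) = j/26 (F(j) = j*(1/26) = j/26)
J*F(10) = -45*10/26 = -45*5/13 = -225/13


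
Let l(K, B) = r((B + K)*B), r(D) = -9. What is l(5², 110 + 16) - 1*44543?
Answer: -44552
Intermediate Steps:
l(K, B) = -9
l(5², 110 + 16) - 1*44543 = -9 - 1*44543 = -9 - 44543 = -44552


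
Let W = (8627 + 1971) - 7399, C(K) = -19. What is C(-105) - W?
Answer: -3218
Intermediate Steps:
W = 3199 (W = 10598 - 7399 = 3199)
C(-105) - W = -19 - 1*3199 = -19 - 3199 = -3218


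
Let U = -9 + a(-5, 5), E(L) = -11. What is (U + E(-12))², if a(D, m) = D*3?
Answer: 1225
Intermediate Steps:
a(D, m) = 3*D
U = -24 (U = -9 + 3*(-5) = -9 - 15 = -24)
(U + E(-12))² = (-24 - 11)² = (-35)² = 1225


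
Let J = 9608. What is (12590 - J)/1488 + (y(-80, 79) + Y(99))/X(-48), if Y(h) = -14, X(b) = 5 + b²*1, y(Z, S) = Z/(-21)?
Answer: 24045961/12025272 ≈ 1.9996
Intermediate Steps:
y(Z, S) = -Z/21 (y(Z, S) = Z*(-1/21) = -Z/21)
X(b) = 5 + b²
(12590 - J)/1488 + (y(-80, 79) + Y(99))/X(-48) = (12590 - 1*9608)/1488 + (-1/21*(-80) - 14)/(5 + (-48)²) = (12590 - 9608)*(1/1488) + (80/21 - 14)/(5 + 2304) = 2982*(1/1488) - 214/21/2309 = 497/248 - 214/21*1/2309 = 497/248 - 214/48489 = 24045961/12025272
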